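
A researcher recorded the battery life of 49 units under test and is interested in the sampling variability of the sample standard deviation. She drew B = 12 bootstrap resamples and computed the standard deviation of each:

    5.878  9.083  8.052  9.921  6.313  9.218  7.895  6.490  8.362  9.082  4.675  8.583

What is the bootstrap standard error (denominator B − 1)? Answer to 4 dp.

Bootstrap SE is the standard deviation of the 12 replicate standard deviations.
Mean of replicates: (5.878 + 9.083 + 8.052 + 9.921 + 6.313 + 9.218 + 7.895 + 6.490 + 8.362 + 9.082 + 4.675 + 8.583) / 12 = 93.55200 / 12 = 7.79600
Sum of squared deviations: (−1.91800)² + (+1.28700)² + (+0.25600)² + (+2.12500)² + (−1.48300)² + (+1.42200)² + (+0.09900)² + (−1.30600)² + (+0.56600)² + (+1.28600)² + (−3.12100)² + (+0.78700)² = 28.18723
Variance = 28.18723 / 11 = 2.56248
SE* = √2.56248

SE* = 1.6008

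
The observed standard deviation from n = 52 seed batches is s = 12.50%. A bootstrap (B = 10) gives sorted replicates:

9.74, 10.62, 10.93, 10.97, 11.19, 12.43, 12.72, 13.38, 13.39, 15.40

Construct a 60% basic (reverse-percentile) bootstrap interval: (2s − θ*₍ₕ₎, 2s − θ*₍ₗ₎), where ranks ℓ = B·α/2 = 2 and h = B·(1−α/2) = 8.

Percentile endpoints at ranks 2 and 8: θ*₍2₎ = 10.62, θ*₍8₎ = 13.38.
Basic interval reflects these around s:
  lower = 2 × 12.50 − 13.38 = 11.62
  upper = 2 × 12.50 − 10.62 = 14.38

(11.62, 14.38)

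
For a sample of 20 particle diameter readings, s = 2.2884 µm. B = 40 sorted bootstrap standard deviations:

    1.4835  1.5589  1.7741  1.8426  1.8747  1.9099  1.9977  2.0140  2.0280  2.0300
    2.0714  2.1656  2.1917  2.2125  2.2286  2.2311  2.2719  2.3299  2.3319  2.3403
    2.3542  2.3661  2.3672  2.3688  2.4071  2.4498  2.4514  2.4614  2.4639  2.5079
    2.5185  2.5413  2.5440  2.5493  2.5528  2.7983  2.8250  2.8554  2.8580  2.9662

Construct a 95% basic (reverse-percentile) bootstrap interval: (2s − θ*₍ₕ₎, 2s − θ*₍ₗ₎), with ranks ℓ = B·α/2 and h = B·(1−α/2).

(1.7188, 3.0933)

Percentile endpoints at ranks 1 and 39: θ*₍1₎ = 1.4835, θ*₍39₎ = 2.8580.
Basic interval reflects these around s:
  lower = 2 × 2.2884 − 2.8580 = 1.7188
  upper = 2 × 2.2884 − 1.4835 = 3.0933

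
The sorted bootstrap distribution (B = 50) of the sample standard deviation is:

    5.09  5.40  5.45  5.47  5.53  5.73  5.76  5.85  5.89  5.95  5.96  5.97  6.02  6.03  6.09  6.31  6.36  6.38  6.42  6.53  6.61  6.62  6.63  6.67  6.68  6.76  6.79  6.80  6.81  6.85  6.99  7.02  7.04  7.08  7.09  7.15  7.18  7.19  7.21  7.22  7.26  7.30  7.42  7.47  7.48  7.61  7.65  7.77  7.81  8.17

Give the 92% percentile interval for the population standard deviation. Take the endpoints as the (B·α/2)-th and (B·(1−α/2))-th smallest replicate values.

α = 0.08; lower rank = 50 × 0.040 = 2; upper rank = 50 × 0.960 = 48.
The 2nd smallest replicate is 5.40; the 48th is 7.77.

(5.40, 7.77)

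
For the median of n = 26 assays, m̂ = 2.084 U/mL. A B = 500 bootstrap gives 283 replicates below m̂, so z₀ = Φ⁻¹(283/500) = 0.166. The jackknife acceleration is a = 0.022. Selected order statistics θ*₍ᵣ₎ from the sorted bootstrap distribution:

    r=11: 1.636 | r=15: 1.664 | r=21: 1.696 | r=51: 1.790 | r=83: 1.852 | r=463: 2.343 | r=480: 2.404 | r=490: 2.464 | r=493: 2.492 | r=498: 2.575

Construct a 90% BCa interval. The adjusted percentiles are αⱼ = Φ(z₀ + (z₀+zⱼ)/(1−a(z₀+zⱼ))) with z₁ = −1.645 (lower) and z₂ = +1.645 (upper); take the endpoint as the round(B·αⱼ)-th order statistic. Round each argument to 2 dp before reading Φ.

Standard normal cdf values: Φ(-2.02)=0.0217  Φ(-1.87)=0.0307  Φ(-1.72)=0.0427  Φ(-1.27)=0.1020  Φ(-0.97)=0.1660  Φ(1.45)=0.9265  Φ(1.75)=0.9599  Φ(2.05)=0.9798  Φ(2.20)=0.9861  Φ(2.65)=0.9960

Lower: z₀ + z₁ = 0.166 + (-1.645) = -1.479; 1 − a(z₀+z₁) = 1 − (0.022)(-1.479) = 1.0325; argument = 0.166 + (-1.479)/1.0325 = -1.2664 → -1.27.
α₁ = Φ(-1.27) = 0.1020; rank = round(500 × 0.1020) = 51; θ*₍51₎ = 1.790.
Upper: z₀ + z₂ = 1.811; 1 − a(z₀+z₂) = 0.9602; argument = 2.0521 → 2.05; α₂ = 0.9798; rank = 490; θ*₍490₎ = 2.464.

(1.790, 2.464)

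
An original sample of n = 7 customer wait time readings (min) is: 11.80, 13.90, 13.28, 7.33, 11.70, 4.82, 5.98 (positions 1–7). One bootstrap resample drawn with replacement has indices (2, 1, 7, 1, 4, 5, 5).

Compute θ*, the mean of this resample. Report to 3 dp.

θ* = 10.601

Resample values: 13.90, 11.80, 5.98, 11.80, 7.33, 11.70, 11.70.
Mean = (13.90 + 11.80 + 5.98 + 11.80 + 7.33 + 11.70 + 11.70) / 7 = 74.210 / 7 = 10.601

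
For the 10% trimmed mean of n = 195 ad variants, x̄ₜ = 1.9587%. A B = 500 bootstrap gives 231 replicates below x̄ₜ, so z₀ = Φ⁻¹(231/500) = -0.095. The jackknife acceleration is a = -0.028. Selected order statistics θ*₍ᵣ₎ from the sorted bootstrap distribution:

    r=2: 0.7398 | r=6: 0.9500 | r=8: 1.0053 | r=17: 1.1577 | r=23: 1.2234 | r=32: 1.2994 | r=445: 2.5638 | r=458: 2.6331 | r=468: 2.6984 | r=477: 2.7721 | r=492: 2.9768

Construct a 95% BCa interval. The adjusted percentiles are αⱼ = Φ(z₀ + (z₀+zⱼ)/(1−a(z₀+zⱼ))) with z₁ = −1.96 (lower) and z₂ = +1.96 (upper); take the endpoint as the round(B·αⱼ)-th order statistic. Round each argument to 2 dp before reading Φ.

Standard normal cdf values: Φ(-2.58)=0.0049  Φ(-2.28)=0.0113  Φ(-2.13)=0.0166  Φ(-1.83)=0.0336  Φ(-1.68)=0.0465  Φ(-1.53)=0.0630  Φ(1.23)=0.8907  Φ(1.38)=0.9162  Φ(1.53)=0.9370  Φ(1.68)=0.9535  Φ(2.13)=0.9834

Lower: z₀ + z₁ = -0.095 + (-1.960) = -2.055; 1 − a(z₀+z₁) = 1 − (-0.028)(-2.055) = 0.9425; argument = -0.095 + (-2.055)/0.9425 = -2.2755 → -2.28.
α₁ = Φ(-2.28) = 0.0113; rank = round(500 × 0.0113) = 6; θ*₍6₎ = 0.9500.
Upper: z₀ + z₂ = 1.865; 1 − a(z₀+z₂) = 1.0522; argument = 1.6774 → 1.68; α₂ = 0.9535; rank = 477; θ*₍477₎ = 2.7721.

(0.9500, 2.7721)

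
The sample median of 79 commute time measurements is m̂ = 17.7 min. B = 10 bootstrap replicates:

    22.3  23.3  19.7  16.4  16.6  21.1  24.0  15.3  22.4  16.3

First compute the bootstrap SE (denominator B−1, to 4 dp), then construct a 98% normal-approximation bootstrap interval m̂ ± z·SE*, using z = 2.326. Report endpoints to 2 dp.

Mean of replicates = 19.7400; sum of squared deviations = 98.8640; SE* = √(98.8640/9) = 3.3143
Margin = 2.326 × 3.3143 = 7.709
Interval: 17.7 ± 7.709

(9.99, 25.41)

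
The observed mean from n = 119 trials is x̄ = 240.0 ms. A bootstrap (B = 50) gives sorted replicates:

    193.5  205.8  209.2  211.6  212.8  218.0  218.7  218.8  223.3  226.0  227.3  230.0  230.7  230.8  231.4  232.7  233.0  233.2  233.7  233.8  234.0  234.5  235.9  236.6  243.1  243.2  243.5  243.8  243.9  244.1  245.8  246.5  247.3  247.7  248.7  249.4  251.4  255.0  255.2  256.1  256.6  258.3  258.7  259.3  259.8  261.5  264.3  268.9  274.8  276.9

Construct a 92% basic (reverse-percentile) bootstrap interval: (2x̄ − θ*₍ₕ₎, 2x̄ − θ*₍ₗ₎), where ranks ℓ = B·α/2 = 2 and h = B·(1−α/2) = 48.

Percentile endpoints at ranks 2 and 48: θ*₍2₎ = 205.8, θ*₍48₎ = 268.9.
Basic interval reflects these around x̄:
  lower = 2 × 240.0 − 268.9 = 211.1
  upper = 2 × 240.0 − 205.8 = 274.2

(211.1, 274.2)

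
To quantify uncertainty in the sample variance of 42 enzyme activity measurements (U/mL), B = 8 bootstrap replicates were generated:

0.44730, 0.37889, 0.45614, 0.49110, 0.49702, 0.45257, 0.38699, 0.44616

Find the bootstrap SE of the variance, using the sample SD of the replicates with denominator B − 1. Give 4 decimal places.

SE* = 0.0427

Bootstrap SE is the standard deviation of the 8 replicate variances.
Mean of replicates: (0.44730 + 0.37889 + 0.45614 + 0.49110 + 0.49702 + 0.45257 + 0.38699 + 0.44616) / 8 = 3.556170 / 8 = 0.444521
Sum of squared deviations: (+0.002779)² + (−0.065631)² + (+0.011619)² + (+0.046579)² + (+0.052499)² + (+0.008049)² + (−0.057531)² + (+0.001639)² = 0.012753
Variance = 0.012753 / 7 = 0.001822
SE* = √0.001822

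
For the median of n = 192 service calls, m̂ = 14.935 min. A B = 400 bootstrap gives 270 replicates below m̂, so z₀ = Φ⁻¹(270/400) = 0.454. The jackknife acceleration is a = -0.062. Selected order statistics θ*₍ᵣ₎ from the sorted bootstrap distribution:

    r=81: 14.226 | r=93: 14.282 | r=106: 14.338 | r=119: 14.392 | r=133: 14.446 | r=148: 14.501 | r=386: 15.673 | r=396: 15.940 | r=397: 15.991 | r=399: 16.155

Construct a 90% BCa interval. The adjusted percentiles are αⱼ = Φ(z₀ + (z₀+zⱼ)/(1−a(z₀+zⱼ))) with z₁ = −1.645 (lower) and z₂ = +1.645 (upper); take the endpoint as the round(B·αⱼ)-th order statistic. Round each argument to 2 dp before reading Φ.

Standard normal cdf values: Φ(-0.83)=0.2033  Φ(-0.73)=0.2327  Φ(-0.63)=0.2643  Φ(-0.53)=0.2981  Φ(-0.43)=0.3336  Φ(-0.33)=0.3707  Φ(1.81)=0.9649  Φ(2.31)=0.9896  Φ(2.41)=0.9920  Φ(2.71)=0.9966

(14.226, 15.940)

Lower: z₀ + z₁ = 0.454 + (-1.645) = -1.191; 1 − a(z₀+z₁) = 1 − (-0.062)(-1.191) = 0.9262; argument = 0.454 + (-1.191)/0.9262 = -0.8320 → -0.83.
α₁ = Φ(-0.83) = 0.2033; rank = round(400 × 0.2033) = 81; θ*₍81₎ = 14.226.
Upper: z₀ + z₂ = 2.099; 1 − a(z₀+z₂) = 1.1301; argument = 2.3113 → 2.31; α₂ = 0.9896; rank = 396; θ*₍396₎ = 15.940.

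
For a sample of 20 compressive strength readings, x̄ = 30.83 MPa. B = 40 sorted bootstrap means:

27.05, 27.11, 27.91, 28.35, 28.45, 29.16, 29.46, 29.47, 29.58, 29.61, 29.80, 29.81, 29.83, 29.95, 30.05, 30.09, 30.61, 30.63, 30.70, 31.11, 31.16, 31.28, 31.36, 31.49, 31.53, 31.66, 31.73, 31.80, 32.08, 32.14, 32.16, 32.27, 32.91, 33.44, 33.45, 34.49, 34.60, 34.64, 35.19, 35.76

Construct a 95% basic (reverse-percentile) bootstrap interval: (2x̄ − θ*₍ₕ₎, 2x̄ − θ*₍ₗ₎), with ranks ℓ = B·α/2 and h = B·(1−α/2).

(26.47, 34.61)

Percentile endpoints at ranks 1 and 39: θ*₍1₎ = 27.05, θ*₍39₎ = 35.19.
Basic interval reflects these around x̄:
  lower = 2 × 30.83 − 35.19 = 26.47
  upper = 2 × 30.83 − 27.05 = 34.61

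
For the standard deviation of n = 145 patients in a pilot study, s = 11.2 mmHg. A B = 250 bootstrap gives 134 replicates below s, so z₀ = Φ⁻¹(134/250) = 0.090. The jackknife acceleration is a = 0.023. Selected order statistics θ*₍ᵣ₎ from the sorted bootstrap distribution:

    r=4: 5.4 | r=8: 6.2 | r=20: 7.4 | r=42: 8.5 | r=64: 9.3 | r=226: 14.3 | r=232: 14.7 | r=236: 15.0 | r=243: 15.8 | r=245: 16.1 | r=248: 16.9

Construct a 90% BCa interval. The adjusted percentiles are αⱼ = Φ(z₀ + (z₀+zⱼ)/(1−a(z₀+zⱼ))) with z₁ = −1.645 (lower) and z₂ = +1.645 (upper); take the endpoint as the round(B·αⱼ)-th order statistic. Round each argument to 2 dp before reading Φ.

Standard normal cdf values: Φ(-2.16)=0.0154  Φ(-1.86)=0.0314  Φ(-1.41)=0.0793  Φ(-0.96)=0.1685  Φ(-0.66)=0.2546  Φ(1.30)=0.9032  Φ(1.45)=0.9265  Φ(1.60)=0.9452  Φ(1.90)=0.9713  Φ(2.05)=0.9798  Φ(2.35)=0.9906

Lower: z₀ + z₁ = 0.090 + (-1.645) = -1.555; 1 − a(z₀+z₁) = 1 − (0.023)(-1.555) = 1.0358; argument = 0.090 + (-1.555)/1.0358 = -1.4113 → -1.41.
α₁ = Φ(-1.41) = 0.0793; rank = round(250 × 0.0793) = 20; θ*₍20₎ = 7.4.
Upper: z₀ + z₂ = 1.735; 1 − a(z₀+z₂) = 0.9601; argument = 1.8971 → 1.90; α₂ = 0.9713; rank = 243; θ*₍243₎ = 15.8.

(7.4, 15.8)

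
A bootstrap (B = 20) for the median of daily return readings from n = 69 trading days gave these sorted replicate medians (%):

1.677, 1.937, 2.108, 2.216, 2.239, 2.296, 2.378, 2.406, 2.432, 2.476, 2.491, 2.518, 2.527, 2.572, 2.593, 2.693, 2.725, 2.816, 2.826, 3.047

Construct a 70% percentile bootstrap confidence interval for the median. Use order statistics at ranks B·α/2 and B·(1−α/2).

α = 0.30; lower rank = 20 × 0.150 = 3; upper rank = 20 × 0.850 = 17.
The 3rd smallest replicate is 2.108; the 17th is 2.725.

(2.108, 2.725)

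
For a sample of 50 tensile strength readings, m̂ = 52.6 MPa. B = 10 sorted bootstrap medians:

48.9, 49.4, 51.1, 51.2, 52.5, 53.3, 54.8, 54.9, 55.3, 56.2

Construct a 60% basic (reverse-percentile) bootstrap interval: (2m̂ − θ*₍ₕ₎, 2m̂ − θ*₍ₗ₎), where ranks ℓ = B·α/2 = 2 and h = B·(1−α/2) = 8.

Percentile endpoints at ranks 2 and 8: θ*₍2₎ = 49.4, θ*₍8₎ = 54.9.
Basic interval reflects these around m̂:
  lower = 2 × 52.6 − 54.9 = 50.3
  upper = 2 × 52.6 − 49.4 = 55.8

(50.3, 55.8)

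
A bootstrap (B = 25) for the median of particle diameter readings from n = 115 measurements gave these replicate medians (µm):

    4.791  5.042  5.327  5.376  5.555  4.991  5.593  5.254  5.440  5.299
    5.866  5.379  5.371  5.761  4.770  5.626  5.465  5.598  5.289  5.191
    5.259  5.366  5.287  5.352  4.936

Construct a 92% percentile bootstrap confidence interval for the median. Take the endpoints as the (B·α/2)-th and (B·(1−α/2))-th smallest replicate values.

(4.770, 5.761)

Sorted replicates: 4.770, 4.791, 4.936, 4.991, 5.042, 5.191, 5.254, 5.259, 5.287, 5.289, 5.299, 5.327, 5.352, 5.366, 5.371, 5.376, 5.379, 5.440, 5.465, 5.555, 5.593, 5.598, 5.626, 5.761, 5.866
α = 0.08; lower rank = 25 × 0.040 = 1; upper rank = 25 × 0.960 = 24.
The 1st smallest replicate is 4.770; the 24th is 5.761.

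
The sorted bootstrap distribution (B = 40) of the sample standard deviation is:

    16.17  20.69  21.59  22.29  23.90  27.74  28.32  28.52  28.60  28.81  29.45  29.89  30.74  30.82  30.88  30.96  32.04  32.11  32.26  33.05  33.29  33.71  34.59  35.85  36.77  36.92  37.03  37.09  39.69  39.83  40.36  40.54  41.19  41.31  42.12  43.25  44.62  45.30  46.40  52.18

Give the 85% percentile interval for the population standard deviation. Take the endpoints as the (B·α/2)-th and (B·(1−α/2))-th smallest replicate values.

α = 0.15; lower rank = 40 × 0.075 = 3; upper rank = 40 × 0.925 = 37.
The 3rd smallest replicate is 21.59; the 37th is 44.62.

(21.59, 44.62)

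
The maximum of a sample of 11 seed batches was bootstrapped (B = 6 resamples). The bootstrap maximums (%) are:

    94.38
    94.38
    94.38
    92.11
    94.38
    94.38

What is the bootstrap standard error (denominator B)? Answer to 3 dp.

SE* = 0.846

Bootstrap SE is the standard deviation of the 6 replicate maximums.
Mean of replicates: (94.38 + 94.38 + 94.38 + 92.11 + 94.38 + 94.38) / 6 = 564.0100 / 6 = 94.0017
Sum of squared deviations: (+0.3783)² + (+0.3783)² + (+0.3783)² + (−1.8917)² + (+0.3783)² + (+0.3783)² = 4.2941
Variance = 4.2941 / 6 = 0.7157
SE* = √0.7157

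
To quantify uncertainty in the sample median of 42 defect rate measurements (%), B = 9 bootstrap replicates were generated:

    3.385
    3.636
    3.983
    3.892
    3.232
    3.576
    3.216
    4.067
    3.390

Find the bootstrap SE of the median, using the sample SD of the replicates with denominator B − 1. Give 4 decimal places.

SE* = 0.3211

Bootstrap SE is the standard deviation of the 9 replicate medians.
Mean of replicates: (3.385 + 3.636 + 3.983 + 3.892 + 3.232 + 3.576 + 3.216 + 4.067 + 3.390) / 9 = 32.37700 / 9 = 3.59744
Sum of squared deviations: (−0.21244)² + (+0.03856)² + (+0.38556)² + (+0.29456)² + (−0.36544)² + (−0.02144)² + (−0.38144)² + (+0.46956)² + (−0.20744)² = 0.82506
Variance = 0.82506 / 8 = 0.10313
SE* = √0.10313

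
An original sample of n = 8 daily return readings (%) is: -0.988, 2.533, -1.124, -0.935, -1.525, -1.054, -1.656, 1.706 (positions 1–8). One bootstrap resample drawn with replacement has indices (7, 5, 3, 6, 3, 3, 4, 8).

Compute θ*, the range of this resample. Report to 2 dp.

Resample values: -1.656, -1.525, -1.124, -1.054, -1.124, -1.124, -0.935, 1.706.
Range = 1.706 − -1.656 = 3.36

θ* = 3.36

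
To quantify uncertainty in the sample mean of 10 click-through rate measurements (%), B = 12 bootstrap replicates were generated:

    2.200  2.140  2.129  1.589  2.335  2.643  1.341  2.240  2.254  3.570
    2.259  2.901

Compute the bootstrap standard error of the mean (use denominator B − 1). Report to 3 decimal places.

SE* = 0.571

Bootstrap SE is the standard deviation of the 12 replicate means.
Mean of replicates: (2.200 + 2.140 + 2.129 + 1.589 + 2.335 + 2.643 + 1.341 + 2.240 + 2.254 + 3.570 + 2.259 + 2.901) / 12 = 27.6010 / 12 = 2.3001
Sum of squared deviations: (−0.1001)² + (−0.1601)² + (−0.1711)² + (−0.7111)² + (+0.0349)² + (+0.3429)² + (−0.9591)² + (−0.0601)² + (−0.0461)² + (+1.2699)² + (−0.0411)² + (+0.6009)² = 3.5904
Variance = 3.5904 / 11 = 0.3264
SE* = √0.3264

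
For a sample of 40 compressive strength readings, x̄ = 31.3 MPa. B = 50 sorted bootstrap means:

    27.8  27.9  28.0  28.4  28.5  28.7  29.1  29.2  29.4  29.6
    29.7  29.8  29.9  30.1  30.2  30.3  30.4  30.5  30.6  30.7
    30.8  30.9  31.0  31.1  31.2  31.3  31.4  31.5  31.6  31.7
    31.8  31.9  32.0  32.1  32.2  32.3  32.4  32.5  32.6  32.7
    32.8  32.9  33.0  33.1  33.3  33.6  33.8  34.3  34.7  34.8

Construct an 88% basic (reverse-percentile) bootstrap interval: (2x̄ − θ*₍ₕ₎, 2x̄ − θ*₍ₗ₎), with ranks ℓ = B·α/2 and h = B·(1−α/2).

(28.8, 34.6)

Percentile endpoints at ranks 3 and 47: θ*₍3₎ = 28.0, θ*₍47₎ = 33.8.
Basic interval reflects these around x̄:
  lower = 2 × 31.3 − 33.8 = 28.8
  upper = 2 × 31.3 − 28.0 = 34.6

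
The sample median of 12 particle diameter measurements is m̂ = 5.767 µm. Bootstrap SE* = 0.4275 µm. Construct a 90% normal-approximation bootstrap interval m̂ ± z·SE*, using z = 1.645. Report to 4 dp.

(5.0638, 6.4702)

Margin = 1.645 × 0.4275 = 0.70324
Interval: 5.767 ± 0.70324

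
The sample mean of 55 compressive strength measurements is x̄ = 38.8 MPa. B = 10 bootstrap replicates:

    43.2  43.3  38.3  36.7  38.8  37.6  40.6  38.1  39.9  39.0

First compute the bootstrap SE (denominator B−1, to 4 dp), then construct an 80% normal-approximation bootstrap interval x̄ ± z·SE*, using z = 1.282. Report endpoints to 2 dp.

(35.93, 41.67)

Mean of replicates = 39.5500; sum of squared deviations = 45.0650; SE* = √(45.0650/9) = 2.2377
Margin = 1.282 × 2.2377 = 2.869
Interval: 38.8 ± 2.869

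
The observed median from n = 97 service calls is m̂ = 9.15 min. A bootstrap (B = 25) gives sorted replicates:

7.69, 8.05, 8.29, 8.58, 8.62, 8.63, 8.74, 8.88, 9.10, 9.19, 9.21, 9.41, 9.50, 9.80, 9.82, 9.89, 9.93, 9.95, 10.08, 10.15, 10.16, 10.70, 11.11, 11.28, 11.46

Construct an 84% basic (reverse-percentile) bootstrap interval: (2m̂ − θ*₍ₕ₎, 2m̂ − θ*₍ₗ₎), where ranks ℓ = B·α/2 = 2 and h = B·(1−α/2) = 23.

(7.19, 10.25)

Percentile endpoints at ranks 2 and 23: θ*₍2₎ = 8.05, θ*₍23₎ = 11.11.
Basic interval reflects these around m̂:
  lower = 2 × 9.15 − 11.11 = 7.19
  upper = 2 × 9.15 − 8.05 = 10.25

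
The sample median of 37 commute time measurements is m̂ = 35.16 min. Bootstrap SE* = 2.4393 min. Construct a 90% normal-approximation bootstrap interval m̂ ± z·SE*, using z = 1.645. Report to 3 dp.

(31.147, 39.173)

Margin = 1.645 × 2.4393 = 4.0126
Interval: 35.16 ± 4.0126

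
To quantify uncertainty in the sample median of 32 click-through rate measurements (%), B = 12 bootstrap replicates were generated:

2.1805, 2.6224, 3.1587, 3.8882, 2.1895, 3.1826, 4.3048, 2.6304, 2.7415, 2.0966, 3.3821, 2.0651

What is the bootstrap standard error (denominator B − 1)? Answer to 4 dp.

Bootstrap SE is the standard deviation of the 12 replicate medians.
Mean of replicates: (2.1805 + 2.6224 + 3.1587 + 3.8882 + 2.1895 + 3.1826 + 4.3048 + 2.6304 + 2.7415 + 2.0966 + 3.3821 + 2.0651) / 12 = 34.44240 / 12 = 2.87020
Sum of squared deviations: (−0.68970)² + (−0.24780)² + (+0.28850)² + (+1.01800)² + (−0.68070)² + (+0.31240)² + (+1.43460)² + (−0.23980)² + (−0.12870)² + (−0.77360)² + (+0.51190)² + (−0.80510)² = 5.85842
Variance = 5.85842 / 11 = 0.53258
SE* = √0.53258

SE* = 0.7298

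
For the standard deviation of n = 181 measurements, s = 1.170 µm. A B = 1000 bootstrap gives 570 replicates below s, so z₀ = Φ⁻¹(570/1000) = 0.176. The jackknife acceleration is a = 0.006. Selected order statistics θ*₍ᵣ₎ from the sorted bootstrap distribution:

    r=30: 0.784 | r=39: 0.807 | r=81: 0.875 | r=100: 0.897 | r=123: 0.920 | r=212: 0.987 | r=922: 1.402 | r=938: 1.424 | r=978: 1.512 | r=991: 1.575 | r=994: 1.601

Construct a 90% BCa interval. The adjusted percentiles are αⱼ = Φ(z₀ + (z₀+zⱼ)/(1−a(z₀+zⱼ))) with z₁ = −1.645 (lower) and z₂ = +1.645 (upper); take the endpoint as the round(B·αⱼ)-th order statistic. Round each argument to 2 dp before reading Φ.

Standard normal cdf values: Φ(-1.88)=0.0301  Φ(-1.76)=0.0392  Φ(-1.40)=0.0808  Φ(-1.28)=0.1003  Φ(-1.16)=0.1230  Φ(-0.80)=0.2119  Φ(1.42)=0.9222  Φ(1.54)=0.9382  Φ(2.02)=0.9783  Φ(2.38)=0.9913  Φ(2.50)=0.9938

(0.897, 1.512)

Lower: z₀ + z₁ = 0.176 + (-1.645) = -1.469; 1 − a(z₀+z₁) = 1 − (0.006)(-1.469) = 1.0088; argument = 0.176 + (-1.469)/1.0088 = -1.2802 → -1.28.
α₁ = Φ(-1.28) = 0.1003; rank = round(1000 × 0.1003) = 100; θ*₍100₎ = 0.897.
Upper: z₀ + z₂ = 1.821; 1 − a(z₀+z₂) = 0.9891; argument = 2.0171 → 2.02; α₂ = 0.9783; rank = 978; θ*₍978₎ = 1.512.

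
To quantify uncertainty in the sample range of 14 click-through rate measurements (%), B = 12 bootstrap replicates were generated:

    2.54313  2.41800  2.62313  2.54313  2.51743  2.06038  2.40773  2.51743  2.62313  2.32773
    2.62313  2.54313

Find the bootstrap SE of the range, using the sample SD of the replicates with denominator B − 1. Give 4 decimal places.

SE* = 0.1608

Bootstrap SE is the standard deviation of the 12 replicate ranges.
Mean of replicates: (2.54313 + 2.41800 + 2.62313 + 2.54313 + 2.51743 + 2.06038 + 2.40773 + 2.51743 + 2.62313 + 2.32773 + 2.62313 + 2.54313) / 12 = 29.747480 / 12 = 2.478957
Sum of squared deviations: (+0.064173)² + (−0.060957)² + (+0.144173)² + (+0.064173)² + (+0.038473)² + (−0.418577)² + (−0.071227)² + (+0.038473)² + (+0.144173)² + (−0.151227)² + (+0.144173)² + (+0.064173)² = 0.284538
Variance = 0.284538 / 11 = 0.025867
SE* = √0.025867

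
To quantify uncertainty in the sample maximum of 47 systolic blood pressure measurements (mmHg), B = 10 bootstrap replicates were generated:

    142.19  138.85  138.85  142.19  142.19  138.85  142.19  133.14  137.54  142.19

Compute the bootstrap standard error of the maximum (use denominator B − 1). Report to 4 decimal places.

SE* = 2.9950

Bootstrap SE is the standard deviation of the 10 replicate maximums.
Mean of replicates: (142.19 + 138.85 + 138.85 + 142.19 + 142.19 + 138.85 + 142.19 + 133.14 + 137.54 + 142.19) / 10 = 1398.18000 / 10 = 139.81800
Sum of squared deviations: (+2.37200)² + (−0.96800)² + (−0.96800)² + (+2.37200)² + (+2.37200)² + (−0.96800)² + (+2.37200)² + (−6.67800)² + (−2.27800)² + (+2.37200)² = 80.72796
Variance = 80.72796 / 9 = 8.96977
SE* = √8.96977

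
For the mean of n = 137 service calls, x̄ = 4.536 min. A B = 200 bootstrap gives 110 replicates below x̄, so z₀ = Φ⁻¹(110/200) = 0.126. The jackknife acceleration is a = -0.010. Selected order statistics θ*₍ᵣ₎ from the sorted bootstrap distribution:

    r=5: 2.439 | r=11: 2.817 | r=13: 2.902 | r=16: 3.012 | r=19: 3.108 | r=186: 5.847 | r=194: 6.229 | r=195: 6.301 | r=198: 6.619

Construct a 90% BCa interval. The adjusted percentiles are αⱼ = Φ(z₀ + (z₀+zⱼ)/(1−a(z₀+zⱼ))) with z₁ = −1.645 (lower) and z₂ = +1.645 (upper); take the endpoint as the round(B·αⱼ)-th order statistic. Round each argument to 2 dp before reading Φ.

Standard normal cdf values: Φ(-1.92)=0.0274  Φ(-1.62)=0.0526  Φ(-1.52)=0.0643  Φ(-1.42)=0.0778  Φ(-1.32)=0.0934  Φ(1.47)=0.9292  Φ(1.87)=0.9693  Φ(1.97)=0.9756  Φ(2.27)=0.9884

Lower: z₀ + z₁ = 0.126 + (-1.645) = -1.519; 1 − a(z₀+z₁) = 1 − (-0.010)(-1.519) = 0.9848; argument = 0.126 + (-1.519)/0.9848 = -1.4164 → -1.42.
α₁ = Φ(-1.42) = 0.0778; rank = round(200 × 0.0778) = 16; θ*₍16₎ = 3.012.
Upper: z₀ + z₂ = 1.771; 1 − a(z₀+z₂) = 1.0177; argument = 1.8662 → 1.87; α₂ = 0.9693; rank = 194; θ*₍194₎ = 6.229.

(3.012, 6.229)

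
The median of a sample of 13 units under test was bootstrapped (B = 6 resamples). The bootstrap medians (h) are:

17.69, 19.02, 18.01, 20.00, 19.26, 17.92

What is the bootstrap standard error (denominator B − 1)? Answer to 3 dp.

Bootstrap SE is the standard deviation of the 6 replicate medians.
Mean of replicates: (17.69 + 19.02 + 18.01 + 20.00 + 19.26 + 17.92) / 6 = 111.9000 / 6 = 18.6500
Sum of squared deviations: (−0.9600)² + (+0.3700)² + (−0.6400)² + (+1.3500)² + (+0.6100)² + (−0.7300)² = 4.1956
Variance = 4.1956 / 5 = 0.8391
SE* = √0.8391

SE* = 0.916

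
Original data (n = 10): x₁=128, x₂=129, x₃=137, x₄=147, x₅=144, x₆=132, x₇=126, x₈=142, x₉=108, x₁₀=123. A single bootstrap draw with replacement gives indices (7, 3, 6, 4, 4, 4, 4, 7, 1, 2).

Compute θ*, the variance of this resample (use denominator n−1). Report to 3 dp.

Resample values: 126, 137, 132, 147, 147, 147, 147, 126, 128, 129.
Mean = 136.6000; sum of squared deviations = 810.4000
s² = 810.4000 / 9 = 90.0444

θ* = 90.044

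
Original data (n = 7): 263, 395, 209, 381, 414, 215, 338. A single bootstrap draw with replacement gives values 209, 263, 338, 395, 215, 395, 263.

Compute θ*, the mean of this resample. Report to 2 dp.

Mean = (209 + 263 + 338 + 395 + 215 + 395 + 263) / 7 = 2078.0 / 7 = 296.86

θ* = 296.86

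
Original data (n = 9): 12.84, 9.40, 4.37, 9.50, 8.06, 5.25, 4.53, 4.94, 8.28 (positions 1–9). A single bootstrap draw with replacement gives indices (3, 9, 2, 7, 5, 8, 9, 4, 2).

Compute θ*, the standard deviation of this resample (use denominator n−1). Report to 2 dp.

Resample values: 4.37, 8.28, 9.40, 4.53, 8.06, 4.94, 8.28, 9.50, 9.40.
Mean = 7.4178; sum of squared deviations = 37.8610
s² = 37.8610 / 8 = 4.7326
s = √4.7326 = 2.18

θ* = 2.18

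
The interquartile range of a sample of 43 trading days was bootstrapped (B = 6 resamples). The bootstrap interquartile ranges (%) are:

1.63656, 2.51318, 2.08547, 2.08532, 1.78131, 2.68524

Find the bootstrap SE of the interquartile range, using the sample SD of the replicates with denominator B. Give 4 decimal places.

Bootstrap SE is the standard deviation of the 6 replicate interquartile ranges.
Mean of replicates: (1.63656 + 2.51318 + 2.08547 + 2.08532 + 1.78131 + 2.68524) / 6 = 12.787080 / 6 = 2.131180
Sum of squared deviations: (−0.494620)² + (+0.382000)² + (−0.045710)² + (−0.045860)² + (−0.349870)² + (+0.554060)² = 0.824157
Variance = 0.824157 / 6 = 0.137359
SE* = √0.137359

SE* = 0.3706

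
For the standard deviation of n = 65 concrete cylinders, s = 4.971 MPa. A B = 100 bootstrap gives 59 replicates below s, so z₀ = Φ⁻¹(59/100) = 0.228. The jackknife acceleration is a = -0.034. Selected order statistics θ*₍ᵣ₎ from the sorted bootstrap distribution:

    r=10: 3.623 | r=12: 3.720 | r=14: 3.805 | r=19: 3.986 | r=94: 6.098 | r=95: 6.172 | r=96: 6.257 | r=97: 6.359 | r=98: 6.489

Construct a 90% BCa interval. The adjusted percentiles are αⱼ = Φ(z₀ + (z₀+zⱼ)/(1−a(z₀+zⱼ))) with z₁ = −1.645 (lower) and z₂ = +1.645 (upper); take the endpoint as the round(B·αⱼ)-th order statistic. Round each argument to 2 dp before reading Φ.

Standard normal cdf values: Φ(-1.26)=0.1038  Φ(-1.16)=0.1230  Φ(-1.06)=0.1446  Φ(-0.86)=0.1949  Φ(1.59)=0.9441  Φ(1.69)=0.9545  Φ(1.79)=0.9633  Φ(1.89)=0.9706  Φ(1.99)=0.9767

(3.623, 6.489)

Lower: z₀ + z₁ = 0.228 + (-1.645) = -1.417; 1 − a(z₀+z₁) = 1 − (-0.034)(-1.417) = 0.9518; argument = 0.228 + (-1.417)/0.9518 = -1.2607 → -1.26.
α₁ = Φ(-1.26) = 0.1038; rank = round(100 × 0.1038) = 10; θ*₍10₎ = 3.623.
Upper: z₀ + z₂ = 1.873; 1 − a(z₀+z₂) = 1.0637; argument = 1.9889 → 1.99; α₂ = 0.9767; rank = 98; θ*₍98₎ = 6.489.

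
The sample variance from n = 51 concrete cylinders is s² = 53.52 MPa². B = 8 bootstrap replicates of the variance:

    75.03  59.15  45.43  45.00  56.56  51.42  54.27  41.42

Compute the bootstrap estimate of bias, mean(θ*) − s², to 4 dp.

bias = +0.0150

mean(θ*) = (75.03 + 59.15 + 45.43 + 45.00 + 56.56 + 51.42 + 54.27 + 41.42) / 8 = 53.53500
bias = 53.53500 − 53.52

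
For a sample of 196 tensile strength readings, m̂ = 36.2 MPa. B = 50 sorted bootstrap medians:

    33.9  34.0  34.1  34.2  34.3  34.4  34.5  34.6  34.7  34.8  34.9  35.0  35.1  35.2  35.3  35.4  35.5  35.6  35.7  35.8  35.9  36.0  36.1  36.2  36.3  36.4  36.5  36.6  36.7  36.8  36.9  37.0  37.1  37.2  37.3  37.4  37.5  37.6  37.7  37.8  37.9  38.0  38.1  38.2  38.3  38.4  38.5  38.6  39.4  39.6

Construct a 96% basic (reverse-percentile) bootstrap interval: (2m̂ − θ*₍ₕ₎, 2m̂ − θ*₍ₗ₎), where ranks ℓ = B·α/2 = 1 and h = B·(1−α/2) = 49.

Percentile endpoints at ranks 1 and 49: θ*₍1₎ = 33.9, θ*₍49₎ = 39.4.
Basic interval reflects these around m̂:
  lower = 2 × 36.2 − 39.4 = 33.0
  upper = 2 × 36.2 − 33.9 = 38.5

(33.0, 38.5)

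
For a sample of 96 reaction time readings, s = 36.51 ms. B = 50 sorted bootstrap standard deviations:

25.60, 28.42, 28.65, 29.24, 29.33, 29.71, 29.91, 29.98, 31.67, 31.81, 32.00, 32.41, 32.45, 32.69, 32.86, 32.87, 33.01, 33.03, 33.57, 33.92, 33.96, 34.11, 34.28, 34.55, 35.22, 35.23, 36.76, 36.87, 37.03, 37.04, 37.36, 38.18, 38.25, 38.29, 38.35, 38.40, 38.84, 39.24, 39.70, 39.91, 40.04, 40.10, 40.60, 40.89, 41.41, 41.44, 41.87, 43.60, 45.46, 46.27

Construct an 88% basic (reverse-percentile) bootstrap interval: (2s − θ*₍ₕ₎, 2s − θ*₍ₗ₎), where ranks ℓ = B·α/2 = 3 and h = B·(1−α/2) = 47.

Percentile endpoints at ranks 3 and 47: θ*₍3₎ = 28.65, θ*₍47₎ = 41.87.
Basic interval reflects these around s:
  lower = 2 × 36.51 − 41.87 = 31.15
  upper = 2 × 36.51 − 28.65 = 44.37

(31.15, 44.37)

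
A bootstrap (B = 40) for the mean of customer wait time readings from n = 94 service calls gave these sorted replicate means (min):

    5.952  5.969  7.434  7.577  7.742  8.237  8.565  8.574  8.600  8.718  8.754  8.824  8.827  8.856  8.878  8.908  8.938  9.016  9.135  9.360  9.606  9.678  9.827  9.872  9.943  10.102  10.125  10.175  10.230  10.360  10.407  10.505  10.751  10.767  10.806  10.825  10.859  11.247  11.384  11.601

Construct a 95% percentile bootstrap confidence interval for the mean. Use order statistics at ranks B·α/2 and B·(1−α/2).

α = 0.05; lower rank = 40 × 0.025 = 1; upper rank = 40 × 0.975 = 39.
The 1st smallest replicate is 5.952; the 39th is 11.384.

(5.952, 11.384)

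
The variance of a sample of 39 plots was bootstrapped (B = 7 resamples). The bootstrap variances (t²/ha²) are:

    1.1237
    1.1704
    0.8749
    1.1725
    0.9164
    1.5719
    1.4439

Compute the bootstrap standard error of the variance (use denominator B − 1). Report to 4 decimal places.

Bootstrap SE is the standard deviation of the 7 replicate variances.
Mean of replicates: (1.1237 + 1.1704 + 0.8749 + 1.1725 + 0.9164 + 1.5719 + 1.4439) / 7 = 8.27370 / 7 = 1.18196
Sum of squared deviations: (−0.05826)² + (−0.01156)² + (−0.30706)² + (−0.00946)² + (−0.26556)² + (+0.38994)² + (+0.26194)² = 0.38909
Variance = 0.38909 / 6 = 0.06485
SE* = √0.06485

SE* = 0.2547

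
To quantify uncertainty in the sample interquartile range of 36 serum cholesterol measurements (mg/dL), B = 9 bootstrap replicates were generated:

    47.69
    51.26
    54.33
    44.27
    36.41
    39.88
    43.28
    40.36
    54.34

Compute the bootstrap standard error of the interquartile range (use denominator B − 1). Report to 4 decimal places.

Bootstrap SE is the standard deviation of the 9 replicate interquartile ranges.
Mean of replicates: (47.69 + 51.26 + 54.33 + 44.27 + 36.41 + 39.88 + 43.28 + 40.36 + 54.34) / 9 = 411.82000 / 9 = 45.75778
Sum of squared deviations: (+1.93222)² + (+5.50222)² + (+8.57222)² + (−1.48778)² + (−9.34778)² + (−5.87778)² + (−2.47778)² + (−5.39778)² + (+8.58222)² = 340.56356
Variance = 340.56356 / 8 = 42.57044
SE* = √42.57044

SE* = 6.5246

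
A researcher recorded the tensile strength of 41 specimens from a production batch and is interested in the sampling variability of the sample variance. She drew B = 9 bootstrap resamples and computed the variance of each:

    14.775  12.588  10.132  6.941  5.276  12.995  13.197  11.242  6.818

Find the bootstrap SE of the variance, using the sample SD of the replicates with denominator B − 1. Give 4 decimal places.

Bootstrap SE is the standard deviation of the 9 replicate variances.
Mean of replicates: (14.775 + 12.588 + 10.132 + 6.941 + 5.276 + 12.995 + 13.197 + 11.242 + 6.818) / 9 = 93.96400 / 9 = 10.44044
Sum of squared deviations: (+4.33456)² + (+2.14756)² + (−0.30844)² + (−3.49944)² + (−5.16444)² + (+2.55456)² + (+2.75656)² + (+0.80156)² + (−3.62244)² = 90.30205
Variance = 90.30205 / 8 = 11.28776
SE* = √11.28776

SE* = 3.3597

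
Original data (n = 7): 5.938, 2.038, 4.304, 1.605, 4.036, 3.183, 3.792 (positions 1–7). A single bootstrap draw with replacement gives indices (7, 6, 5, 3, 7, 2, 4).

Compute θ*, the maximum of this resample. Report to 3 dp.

Resample values: 3.792, 3.183, 4.036, 4.304, 3.792, 2.038, 1.605.
Maximum = 4.304

θ* = 4.304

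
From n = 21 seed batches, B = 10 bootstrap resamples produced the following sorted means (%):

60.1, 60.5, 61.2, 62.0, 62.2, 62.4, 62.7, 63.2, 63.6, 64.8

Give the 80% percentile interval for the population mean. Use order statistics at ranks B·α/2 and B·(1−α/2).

(60.1, 63.6)

α = 0.20; lower rank = 10 × 0.100 = 1; upper rank = 10 × 0.900 = 9.
The 1st smallest replicate is 60.1; the 9th is 63.6.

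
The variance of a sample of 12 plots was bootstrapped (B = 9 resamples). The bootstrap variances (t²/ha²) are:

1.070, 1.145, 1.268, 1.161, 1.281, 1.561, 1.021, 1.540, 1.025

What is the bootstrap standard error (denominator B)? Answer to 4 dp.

Bootstrap SE is the standard deviation of the 9 replicate variances.
Mean of replicates: (1.070 + 1.145 + 1.268 + 1.161 + 1.281 + 1.561 + 1.021 + 1.540 + 1.025) / 9 = 11.07200 / 9 = 1.23022
Sum of squared deviations: (−0.16022)² + (−0.08522)² + (+0.03778)² + (−0.06922)² + (+0.05078)² + (+0.33078)² + (−0.20922)² + (+0.30978)² + (−0.20522)² = 0.33300
Variance = 0.33300 / 9 = 0.03700
SE* = √0.03700

SE* = 0.1924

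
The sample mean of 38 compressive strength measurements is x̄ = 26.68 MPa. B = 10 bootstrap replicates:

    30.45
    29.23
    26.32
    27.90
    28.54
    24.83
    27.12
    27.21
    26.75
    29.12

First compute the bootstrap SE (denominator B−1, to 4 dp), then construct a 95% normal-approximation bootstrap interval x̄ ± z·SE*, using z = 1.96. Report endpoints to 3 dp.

(23.462, 29.898)

Mean of replicates = 27.7470; sum of squared deviations = 24.2636; SE* = √(24.2636/9) = 1.6419
Margin = 1.96 × 1.6419 = 3.2181
Interval: 26.68 ± 3.2181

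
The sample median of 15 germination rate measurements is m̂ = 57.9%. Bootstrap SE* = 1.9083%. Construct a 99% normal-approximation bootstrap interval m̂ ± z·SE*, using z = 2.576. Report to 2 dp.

(52.98, 62.82)

Margin = 2.576 × 1.9083 = 4.916
Interval: 57.9 ± 4.916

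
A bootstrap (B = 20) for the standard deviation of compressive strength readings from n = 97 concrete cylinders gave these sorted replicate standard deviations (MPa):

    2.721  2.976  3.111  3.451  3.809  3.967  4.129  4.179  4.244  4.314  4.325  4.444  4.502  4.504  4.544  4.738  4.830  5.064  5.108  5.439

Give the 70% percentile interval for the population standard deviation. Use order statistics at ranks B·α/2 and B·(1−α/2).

(3.111, 4.830)

α = 0.30; lower rank = 20 × 0.150 = 3; upper rank = 20 × 0.850 = 17.
The 3rd smallest replicate is 3.111; the 17th is 4.830.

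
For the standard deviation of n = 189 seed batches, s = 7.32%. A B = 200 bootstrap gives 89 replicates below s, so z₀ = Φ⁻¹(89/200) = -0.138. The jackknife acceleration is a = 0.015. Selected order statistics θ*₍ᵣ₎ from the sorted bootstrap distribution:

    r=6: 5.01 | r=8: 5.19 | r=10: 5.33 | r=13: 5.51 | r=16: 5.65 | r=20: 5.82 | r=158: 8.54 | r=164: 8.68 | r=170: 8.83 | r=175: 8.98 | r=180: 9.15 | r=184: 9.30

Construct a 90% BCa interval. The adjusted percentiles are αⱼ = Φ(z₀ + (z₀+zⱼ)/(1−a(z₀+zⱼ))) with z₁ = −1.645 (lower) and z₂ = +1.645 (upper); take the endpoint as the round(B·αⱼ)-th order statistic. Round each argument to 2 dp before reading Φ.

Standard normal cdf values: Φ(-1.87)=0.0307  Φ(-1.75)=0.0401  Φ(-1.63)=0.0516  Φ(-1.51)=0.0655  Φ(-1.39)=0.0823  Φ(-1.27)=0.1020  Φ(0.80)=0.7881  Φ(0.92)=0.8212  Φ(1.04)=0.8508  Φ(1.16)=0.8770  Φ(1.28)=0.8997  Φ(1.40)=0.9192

Lower: z₀ + z₁ = -0.138 + (-1.645) = -1.783; 1 − a(z₀+z₁) = 1 − (0.015)(-1.783) = 1.0267; argument = -0.138 + (-1.783)/1.0267 = -1.8746 → -1.87.
α₁ = Φ(-1.87) = 0.0307; rank = round(200 × 0.0307) = 6; θ*₍6₎ = 5.01.
Upper: z₀ + z₂ = 1.507; 1 − a(z₀+z₂) = 0.9774; argument = 1.4039 → 1.40; α₂ = 0.9192; rank = 184; θ*₍184₎ = 9.30.

(5.01, 9.30)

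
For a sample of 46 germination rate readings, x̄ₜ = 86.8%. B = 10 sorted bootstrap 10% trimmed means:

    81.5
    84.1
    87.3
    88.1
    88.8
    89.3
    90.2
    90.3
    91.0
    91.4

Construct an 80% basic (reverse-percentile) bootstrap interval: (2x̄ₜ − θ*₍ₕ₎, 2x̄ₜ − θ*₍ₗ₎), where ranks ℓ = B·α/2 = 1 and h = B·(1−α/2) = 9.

Percentile endpoints at ranks 1 and 9: θ*₍1₎ = 81.5, θ*₍9₎ = 91.0.
Basic interval reflects these around x̄ₜ:
  lower = 2 × 86.8 − 91.0 = 82.6
  upper = 2 × 86.8 − 81.5 = 92.1

(82.6, 92.1)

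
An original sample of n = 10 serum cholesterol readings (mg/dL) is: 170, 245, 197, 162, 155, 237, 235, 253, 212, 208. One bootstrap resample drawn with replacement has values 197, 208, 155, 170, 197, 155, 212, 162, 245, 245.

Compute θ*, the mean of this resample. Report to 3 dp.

θ* = 194.600

Mean = (197 + 208 + 155 + 170 + 197 + 155 + 212 + 162 + 245 + 245) / 10 = 1946.0 / 10 = 194.600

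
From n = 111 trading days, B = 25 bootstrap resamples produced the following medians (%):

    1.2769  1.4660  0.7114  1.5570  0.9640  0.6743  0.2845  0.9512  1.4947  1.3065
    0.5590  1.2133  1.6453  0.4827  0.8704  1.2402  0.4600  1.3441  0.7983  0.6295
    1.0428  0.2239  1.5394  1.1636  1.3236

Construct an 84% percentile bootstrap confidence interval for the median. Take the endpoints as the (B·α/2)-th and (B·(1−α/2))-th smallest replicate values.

Sorted replicates: 0.2239, 0.2845, 0.4600, 0.4827, 0.5590, 0.6295, 0.6743, 0.7114, 0.7983, 0.8704, 0.9512, 0.9640, 1.0428, 1.1636, 1.2133, 1.2402, 1.2769, 1.3065, 1.3236, 1.3441, 1.4660, 1.4947, 1.5394, 1.5570, 1.6453
α = 0.16; lower rank = 25 × 0.080 = 2; upper rank = 25 × 0.920 = 23.
The 2nd smallest replicate is 0.2845; the 23rd is 1.5394.

(0.2845, 1.5394)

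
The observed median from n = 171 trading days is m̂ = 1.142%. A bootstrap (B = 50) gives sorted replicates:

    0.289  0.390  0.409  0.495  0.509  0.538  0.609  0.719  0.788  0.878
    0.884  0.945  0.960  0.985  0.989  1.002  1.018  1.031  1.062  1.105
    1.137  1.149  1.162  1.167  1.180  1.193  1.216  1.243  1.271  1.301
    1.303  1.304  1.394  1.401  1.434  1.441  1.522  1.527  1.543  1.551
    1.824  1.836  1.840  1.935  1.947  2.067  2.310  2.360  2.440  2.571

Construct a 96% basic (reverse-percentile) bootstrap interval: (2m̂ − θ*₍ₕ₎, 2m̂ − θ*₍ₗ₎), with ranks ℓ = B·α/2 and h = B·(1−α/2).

Percentile endpoints at ranks 1 and 49: θ*₍1₎ = 0.289, θ*₍49₎ = 2.440.
Basic interval reflects these around m̂:
  lower = 2 × 1.142 − 2.440 = -0.156
  upper = 2 × 1.142 − 0.289 = 1.995

(-0.156, 1.995)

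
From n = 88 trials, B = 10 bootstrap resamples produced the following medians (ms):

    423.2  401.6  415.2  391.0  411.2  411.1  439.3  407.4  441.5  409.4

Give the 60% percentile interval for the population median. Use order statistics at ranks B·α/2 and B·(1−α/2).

Sorted replicates: 391.0, 401.6, 407.4, 409.4, 411.1, 411.2, 415.2, 423.2, 439.3, 441.5
α = 0.40; lower rank = 10 × 0.200 = 2; upper rank = 10 × 0.800 = 8.
The 2nd smallest replicate is 401.6; the 8th is 423.2.

(401.6, 423.2)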